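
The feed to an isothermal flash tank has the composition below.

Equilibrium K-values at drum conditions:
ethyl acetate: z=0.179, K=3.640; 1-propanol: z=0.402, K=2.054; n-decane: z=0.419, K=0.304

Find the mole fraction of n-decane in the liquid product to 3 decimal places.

Material balance + equilibrium reduce to Σ zᵢ(Kᵢ−1)/(1+ψ(Kᵢ−1)) = 0.
g(0) = ΣzᵢKᵢ − 1 = 0.605 and g(1) = 1 − Σzᵢ/Kᵢ = -0.623, so a root lies in (0, 1).
Iterate (Newton) starting at ψ = 0.3:
  ψ = 0.300: g = 0.2170, g' = -0.971 → ψ = 0.524
  ψ = 0.524: g = 0.0125, g' = -0.908 → ψ = 0.537
Converged at ψ = 0.537.
Compositions from xᵢ = zᵢ/(1+ψ(Kᵢ−1)), yᵢ = Kᵢxᵢ:
  ethyl acetate: x = 0.074, y = 0.269
  1-propanol: x = 0.257, y = 0.527
  n-decane: x = 0.669, y = 0.203

x_n-decane = 0.669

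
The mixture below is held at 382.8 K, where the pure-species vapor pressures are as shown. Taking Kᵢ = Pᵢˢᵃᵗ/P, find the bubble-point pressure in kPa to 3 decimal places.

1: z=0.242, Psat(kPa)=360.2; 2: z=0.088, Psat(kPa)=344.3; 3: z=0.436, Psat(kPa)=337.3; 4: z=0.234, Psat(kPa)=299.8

Pbub = 334.683 kPa

At the bubble point ψ → 0, so ΣzᵢKᵢ = 1 with Kᵢ = Pᵢˢᵃᵗ/P ⇒ P = ΣzᵢPᵢˢᵃᵗ.
P = 0.242·360.2 + 0.088·344.3 + 0.436·337.3 + 0.234·299.8 = 334.683 kPa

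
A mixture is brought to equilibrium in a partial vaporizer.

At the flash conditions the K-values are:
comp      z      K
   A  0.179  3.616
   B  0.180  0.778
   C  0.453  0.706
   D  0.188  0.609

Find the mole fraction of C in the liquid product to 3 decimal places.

Iterate (Newton) starting at ψ = 0.46:
  ψ = 0.460: g = -0.0756, g' = -0.358 → ψ = 0.249
  ψ = 0.249: g = 0.0161, g' = -0.540 → ψ = 0.279
  ψ = 0.279: g = 0.0006, g' = -0.502 → ψ = 0.280
Converged at ψ = 0.280.
Compositions from xᵢ = zᵢ/(1+ψ(Kᵢ−1)), yᵢ = Kᵢxᵢ:
  A: x = 0.103, y = 0.374
  B: x = 0.192, y = 0.149
  C: x = 0.494, y = 0.349
  D: x = 0.211, y = 0.129

x_C = 0.494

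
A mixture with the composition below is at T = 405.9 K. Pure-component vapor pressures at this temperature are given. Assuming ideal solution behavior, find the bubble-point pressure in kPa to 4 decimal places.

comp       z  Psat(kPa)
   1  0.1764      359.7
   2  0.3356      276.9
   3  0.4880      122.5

At the bubble point ψ → 0, so ΣzᵢKᵢ = 1 with Kᵢ = Pᵢˢᵃᵗ/P ⇒ P = ΣzᵢPᵢˢᵃᵗ.
P = 0.1764·359.7 + 0.3356·276.9 + 0.4880·122.5 = 216.1587 kPa

Pbub = 216.1587 kPa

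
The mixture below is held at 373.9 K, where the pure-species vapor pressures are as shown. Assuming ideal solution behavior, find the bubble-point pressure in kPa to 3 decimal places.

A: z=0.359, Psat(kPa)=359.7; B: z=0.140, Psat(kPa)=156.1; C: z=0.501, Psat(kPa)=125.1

At the bubble point ψ → 0, so ΣzᵢKᵢ = 1 with Kᵢ = Pᵢˢᵃᵗ/P ⇒ P = ΣzᵢPᵢˢᵃᵗ.
P = 0.359·359.7 + 0.140·156.1 + 0.501·125.1 = 213.661 kPa

Pbub = 213.661 kPa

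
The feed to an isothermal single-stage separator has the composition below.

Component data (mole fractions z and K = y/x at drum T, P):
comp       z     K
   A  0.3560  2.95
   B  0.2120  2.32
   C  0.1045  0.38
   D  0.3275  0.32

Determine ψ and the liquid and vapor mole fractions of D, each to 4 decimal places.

ψ = 0.5965, x_D = 0.5510, y_D = 0.1763

Rachford–Rice: g(ψ) = Σ zᵢ(Kᵢ−1)/(1+ψ(Kᵢ−1)) = 0.
g(0) = ΣzᵢKᵢ − 1 = 0.6865 and g(1) = 1 − Σzᵢ/Kᵢ = -0.5105, so a root lies in (0, 1).
Newton–Raphson from ψ = 0.63:
  ψ = 0.6300: g = -0.03163, g' = -0.9544 → ψ = 0.5969
  ψ = 0.5969: g = -0.00034, g' = -0.9349 → ψ = 0.5965
Converged at ψ = 0.5965.
Compositions from xᵢ = zᵢ/(1+ψ(Kᵢ−1)), yᵢ = Kᵢxᵢ:
  A: x = 0.1646, y = 0.4855
  B: x = 0.1186, y = 0.2752
  C: x = 0.1658, y = 0.0630
  D: x = 0.5510, y = 0.1763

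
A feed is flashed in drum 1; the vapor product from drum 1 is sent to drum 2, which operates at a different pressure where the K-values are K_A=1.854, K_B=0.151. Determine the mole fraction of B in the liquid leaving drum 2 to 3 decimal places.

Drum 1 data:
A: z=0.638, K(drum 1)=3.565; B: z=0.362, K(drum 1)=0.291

x_B (drum 2) = 0.501

Drum 1:
Rachford–Rice: g(ψ₁) = Σ zᵢ(Kᵢ−1)/(1+ψ₁(Kᵢ−1)) = 0.
g(0) = ΣzᵢKᵢ − 1 = 1.380 and g(1) = 1 − Σzᵢ/Kᵢ = -0.423, so a root lies in (0, 1).
Binary case is linear: z₁(K₁−1)(1+ψ₁(K₂−1)) + z₂(K₂−1)(1+ψ₁(K₁−1)) = 0
⇒ ψ₁ = [z₁(K₁−1)+z₂(K₂−1)] / [−(K₁−1)(K₂−1)] = 1.3798/1.8186 = 0.759
Drum-1 compositions:
  A: x = 0.217, y = 0.772
  B: x = 0.783, y = 0.228
Drum-2 feed = drum-1 vapor: z₂ = (0.7720, 0.2280).
Drum 2:
Rachford–Rice: g(ψ₂) = Σ zᵢ(Kᵢ−1)/(1+ψ₂(Kᵢ−1)) = 0.
Check two-phase: ΣzᵢKᵢ = 1.466 > 1 and Σzᵢ/Kᵢ = 1.926 > 1, so g(0) = 0.466 > 0 and g(1) = -0.926 < 0.
Newton–Raphson from ψ₂ = 0.51:
  ψ₂ = 0.510: g = 0.1179, g' = -0.784 → ψ₂ = 0.660
  ψ₂ = 0.660: g = -0.0189, g' = -1.081 → ψ₂ = 0.643
  ψ₂ = 0.643: g = -0.0004, g' = -1.031 → ψ₂ = 0.642
Converged at ψ₂ = 0.642.
  A: x = 0.499, y = 0.924
  B: x = 0.501, y = 0.076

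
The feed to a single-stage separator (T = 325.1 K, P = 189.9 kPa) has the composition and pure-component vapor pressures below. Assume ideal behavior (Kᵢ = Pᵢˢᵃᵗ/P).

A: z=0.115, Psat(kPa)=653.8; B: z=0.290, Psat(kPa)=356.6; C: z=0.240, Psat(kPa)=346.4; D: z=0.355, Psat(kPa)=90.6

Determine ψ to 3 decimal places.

Raoult's law: Kᵢ = Pᵢˢᵃᵗ/P = Pᵢˢᵃᵗ/189.9.
  K_A = 653.8/189.9 = 3.44286, K_B = 356.6/189.9 = 1.87783, K_C = 346.4/189.9 = 1.82412, K_D = 90.6/189.9 = 0.47709
Newton–Raphson from ψ = 0.48:
  ψ = 0.480: g = 0.2023, g' = -0.513 → ψ = 0.875
  ψ = 0.875: g = 0.0065, g' = -0.526 → ψ = 0.887
Converged at ψ = 0.887.

ψ = 0.887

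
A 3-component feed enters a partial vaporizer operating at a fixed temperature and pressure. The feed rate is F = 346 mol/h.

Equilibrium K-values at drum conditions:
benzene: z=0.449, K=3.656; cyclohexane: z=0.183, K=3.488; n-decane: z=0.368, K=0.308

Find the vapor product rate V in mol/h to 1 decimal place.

V = 267.1 mol/h

Material balance + equilibrium reduce to Σ zᵢ(Kᵢ−1)/(1+β(Kᵢ−1)) = 0.
Check two-phase: ΣzᵢKᵢ = 2.393 > 1 and Σzᵢ/Kᵢ = 1.370 > 1, so g(0) = 1.393 > 0 and g(1) = -0.370 < 0.
Newton iteration, β⁰ = 0.5:
  β = 0.500: g = 0.3258, g' = -1.221 → β = 0.767
  β = 0.767: g = 0.0069, g' = -1.277 → β = 0.772
Converged at β = 0.772.
Then V = β·F = 0.7721·346 = 267.1 mol/h and L = F − V = 78.9 mol/h.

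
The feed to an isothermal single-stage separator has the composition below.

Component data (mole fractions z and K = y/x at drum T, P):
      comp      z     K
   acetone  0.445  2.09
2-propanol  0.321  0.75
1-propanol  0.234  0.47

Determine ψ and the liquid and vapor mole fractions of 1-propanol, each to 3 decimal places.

Material balance + equilibrium reduce to Σ zᵢ(Kᵢ−1)/(1+ψ(Kᵢ−1)) = 0.
Check two-phase: ΣzᵢKᵢ = 1.281 > 1 and Σzᵢ/Kᵢ = 1.139 > 1, so g(0) = 0.281 > 0 and g(1) = -0.139 < 0.
Newton iteration, ψ⁰ = 0.5:
  ψ = 0.500: g = 0.0535, g' = -0.369 → ψ = 0.645
  ψ = 0.645: g = 0.0008, g' = -0.363 → ψ = 0.647
Converged at ψ = 0.647.
Compositions from xᵢ = zᵢ/(1+ψ(Kᵢ−1)), yᵢ = Kᵢxᵢ:
  acetone: x = 0.261, y = 0.545
  2-propanol: x = 0.383, y = 0.287
  1-propanol: x = 0.356, y = 0.167

ψ = 0.647, x_1-propanol = 0.356, y_1-propanol = 0.167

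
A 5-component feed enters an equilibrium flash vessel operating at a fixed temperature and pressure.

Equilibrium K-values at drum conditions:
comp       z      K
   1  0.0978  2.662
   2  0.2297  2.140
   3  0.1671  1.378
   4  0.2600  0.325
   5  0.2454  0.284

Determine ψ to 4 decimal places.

Let ψ = V/F and solve Σ zᵢ(Kᵢ−1)/(1+ψ(Kᵢ−1)) = 0.
Feasibility: ΣzᵢKᵢ = 1.1364, Σzᵢ/Kᵢ = 1.9294 — both > 1, two phases present.
Newton–Raphson from ψ = 0.37:
  ψ = 0.3700: g = -0.13272, g' = -0.7129 → ψ = 0.1838
  ψ = 0.1838: g = -0.00266, g' = -0.7046 → ψ = 0.1801
Converged at ψ = 0.1801.

ψ = 0.1801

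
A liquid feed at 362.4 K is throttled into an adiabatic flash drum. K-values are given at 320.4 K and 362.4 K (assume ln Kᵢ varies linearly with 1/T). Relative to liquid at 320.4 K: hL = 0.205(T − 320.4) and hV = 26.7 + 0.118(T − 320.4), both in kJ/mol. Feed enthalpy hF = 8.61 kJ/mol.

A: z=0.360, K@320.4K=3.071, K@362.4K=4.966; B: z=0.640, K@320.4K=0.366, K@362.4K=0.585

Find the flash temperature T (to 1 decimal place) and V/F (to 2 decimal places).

T = 324.2 K, V/F = 0.30

Adiabatic flash: solve Rachford–Rice at each trial T, then check hF = ψ·hV(T) + (1−ψ)·hL(T).
  T = 320.4 K: K = (3.071, 0.366), RR gives ψ = 0.259, H_out = 6.910 kJ/mol
  T = 362.4 K: K = (4.966, 0.585), RR gives ψ = 0.706, H_out = 24.883 kJ/mol
  T = 341.4 K: K = (3.963, 0.469), RR gives ψ = 0.463, H_out = 15.810 kJ/mol
  T = 330.9 K: K = (3.503, 0.416), RR gives ψ = 0.361, H_out = 11.459 kJ/mol
  T = 325.6 K: K = (3.281, 0.390), RR gives ψ = 0.310, H_out = 9.204 kJ/mol
  T = 323.0 K: K = (3.175, 0.378), RR gives ψ = 0.285, H_out = 8.069 kJ/mol
  T = 324.3 K: K = (3.228, 0.384), RR gives ψ = 0.297, H_out = 8.639 kJ/mol
Linear interpolation between T = 323.0 (H_out = 8.069) and T = 324.3 (H_out = 8.639) on hF = 8.61 gives T ≈ 324.2 K, at which ψ = 0.30.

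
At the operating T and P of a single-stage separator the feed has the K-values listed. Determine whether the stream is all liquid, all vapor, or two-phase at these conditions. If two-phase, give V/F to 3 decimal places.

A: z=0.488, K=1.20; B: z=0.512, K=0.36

all liquid

ΣzᵢKᵢ = 0.770; Σzᵢ/Kᵢ = 1.829.
Since ΣzᵢKᵢ < 1 the mixture is below its bubble point — single liquid phase.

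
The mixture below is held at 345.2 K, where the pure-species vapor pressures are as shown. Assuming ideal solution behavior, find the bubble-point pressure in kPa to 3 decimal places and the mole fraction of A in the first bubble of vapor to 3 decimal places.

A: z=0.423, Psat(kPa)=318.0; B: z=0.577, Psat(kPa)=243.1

Pbub = 274.783 kPa, y_A = 0.490

At the bubble point ψ → 0, so ΣzᵢKᵢ = 1 with Kᵢ = Pᵢˢᵃᵗ/P ⇒ P = ΣzᵢPᵢˢᵃᵗ.
P = 0.423·318.0 + 0.577·243.1 = 274.783 kPa
yᵢ = zᵢPᵢˢᵃᵗ/P ⇒ y_A = 0.423·318.0/274.783 = 0.490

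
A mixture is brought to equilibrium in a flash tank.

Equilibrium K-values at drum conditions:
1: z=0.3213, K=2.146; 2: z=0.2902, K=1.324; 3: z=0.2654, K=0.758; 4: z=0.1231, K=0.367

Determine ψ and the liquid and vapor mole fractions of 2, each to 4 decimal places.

ψ = 0.8774, x_2 = 0.2260, y_2 = 0.2992

Rachford–Rice: g(ψ) = Σ zᵢ(Kᵢ−1)/(1+ψ(Kᵢ−1)) = 0.
g(0) = ΣzᵢKᵢ − 1 = 0.3201 and g(1) = 1 − Σzᵢ/Kᵢ = -0.0545, so a root lies in (0, 1).
Newton iteration, ψ⁰ = 0.5:
  ψ = 0.5000: g = 0.12792, g' = -0.3188 → ψ = 0.9013
  ψ = 0.9013: g = -0.00967, g' = -0.4132 → ψ = 0.8779
  ψ = 0.8779: g = -0.00018, g' = -0.3982 → ψ = 0.8774
Converged at ψ = 0.8774.
Compositions from xᵢ = zᵢ/(1+ψ(Kᵢ−1)), yᵢ = Kᵢxᵢ:
  1: x = 0.1602, y = 0.3438
  2: x = 0.2260, y = 0.2992
  3: x = 0.3369, y = 0.2554
  4: x = 0.2769, y = 0.1016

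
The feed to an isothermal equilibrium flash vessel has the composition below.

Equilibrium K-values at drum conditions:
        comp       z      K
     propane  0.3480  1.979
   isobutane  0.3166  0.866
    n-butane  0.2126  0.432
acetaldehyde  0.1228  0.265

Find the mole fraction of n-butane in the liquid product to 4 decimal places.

x_n-butane = 0.2396

Let β = V/F and solve Σ zᵢ(Kᵢ−1)/(1+β(Kᵢ−1)) = 0.
Feasibility: ΣzᵢKᵢ = 1.0873, Σzᵢ/Kᵢ = 1.4970 — both > 1, two phases present.
Newton iteration, β⁰ = 0.5:
  β = 0.5000: g = -0.12810, g' = -0.4565 → β = 0.2194
  β = 0.2194: g = -0.00881, g' = -0.4159 → β = 0.1982
  β = 0.1982: g = 0.00002, g' = -0.4179 → β = 0.1983
Converged at β = 0.1983.
Compositions from xᵢ = zᵢ/(1+β(Kᵢ−1)), yᵢ = Kᵢxᵢ:
  propane: x = 0.2914, y = 0.5768
  isobutane: x = 0.3252, y = 0.2817
  n-butane: x = 0.2396, y = 0.1035
  acetaldehyde: x = 0.1437, y = 0.0381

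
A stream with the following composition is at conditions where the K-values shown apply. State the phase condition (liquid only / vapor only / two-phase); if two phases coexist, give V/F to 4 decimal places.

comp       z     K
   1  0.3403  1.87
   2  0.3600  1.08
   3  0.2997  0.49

two-phase, V/F = 0.6064

ΣzᵢKᵢ = 1.1720; Σzᵢ/Kᵢ = 1.1269.
Both exceed 1, so a two-phase solution exists.
Material balance + equilibrium reduce to Σ zᵢ(Kᵢ−1)/(1+ψ(Kᵢ−1)) = 0.
Iterate (Newton) starting at ψ = 0.5:
  ψ = 0.5000: g = 0.02884, g' = -0.2677 → ψ = 0.6078
  ψ = 0.6078: g = -0.00038, g' = -0.2760 → ψ = 0.6064
Converged at ψ = 0.6064.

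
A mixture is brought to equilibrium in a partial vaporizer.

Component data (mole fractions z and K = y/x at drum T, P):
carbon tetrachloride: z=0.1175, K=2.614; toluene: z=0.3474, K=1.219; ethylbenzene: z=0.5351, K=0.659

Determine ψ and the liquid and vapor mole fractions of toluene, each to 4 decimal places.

Rachford–Rice: g(ψ) = Σ zᵢ(Kᵢ−1)/(1+ψ(Kᵢ−1)) = 0.
Feasibility: ΣzᵢKᵢ = 1.0833, Σzᵢ/Kᵢ = 1.1419 — both > 1, two phases present.
Newton–Raphson from ψ = 0.47:
  ψ = 0.4700: g = -0.04047, g' = -0.2009 → ψ = 0.2685
  ψ = 0.2685: g = 0.00329, g' = -0.2392 → ψ = 0.2823
  ψ = 0.2823: g = 0.00003, g' = -0.2354 → ψ = 0.2824
Converged at ψ = 0.2824.
Compositions from xᵢ = zᵢ/(1+ψ(Kᵢ−1)), yᵢ = Kᵢxᵢ:
  carbon tetrachloride: x = 0.0807, y = 0.2110
  toluene: x = 0.3272, y = 0.3988
  ethylbenzene: x = 0.5921, y = 0.3902

ψ = 0.2824, x_toluene = 0.3272, y_toluene = 0.3988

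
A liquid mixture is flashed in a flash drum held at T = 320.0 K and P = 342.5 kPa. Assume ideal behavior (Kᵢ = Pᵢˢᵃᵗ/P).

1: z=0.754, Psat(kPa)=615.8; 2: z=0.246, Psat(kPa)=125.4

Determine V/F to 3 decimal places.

Raoult's law: Kᵢ = Pᵢˢᵃᵗ/P = Pᵢˢᵃᵗ/342.5.
  K_1 = 615.8/342.5 = 1.79796, K_2 = 125.4/342.5 = 0.36613
Iterate (Newton) starting at V/F = 0.5:
  V/F = 0.500: g = 0.2018, g' = -0.457 → V/F = 0.941
  V/F = 0.941: g = -0.0431, g' = -0.764 → V/F = 0.885
  V/F = 0.885: g = -0.0026, g' = -0.678 → V/F = 0.881
Converged at V/F = 0.881.

V/F = 0.881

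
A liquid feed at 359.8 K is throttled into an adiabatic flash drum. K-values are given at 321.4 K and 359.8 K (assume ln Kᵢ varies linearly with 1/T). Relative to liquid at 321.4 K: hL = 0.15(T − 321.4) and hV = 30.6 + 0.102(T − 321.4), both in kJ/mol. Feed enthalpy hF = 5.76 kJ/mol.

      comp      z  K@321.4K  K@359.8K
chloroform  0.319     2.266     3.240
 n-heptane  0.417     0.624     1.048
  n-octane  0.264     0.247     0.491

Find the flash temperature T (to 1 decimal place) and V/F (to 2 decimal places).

Adiabatic flash: solve Rachford–Rice at each trial T, then check hF = ψ·hV(T) + (1−ψ)·hL(T).
  T = 321.4 K: K = (2.266, 0.624, 0.247), RR gives ψ = 0.070, H_out = 2.146 kJ/mol
  T = 359.8 K: K = (3.240, 1.048, 0.491), RR gives ψ = 0.920, H_out = 32.210 kJ/mol
  T = 340.6 K: K = (2.737, 0.821, 0.355), RR gives ψ = 0.431, H_out = 15.670 kJ/mol
  T = 331.0 K: K = (2.497, 0.718, 0.298), RR gives ψ = 0.244, H_out = 8.793 kJ/mol
  T = 326.2 K: K = (2.381, 0.670, 0.272), RR gives ψ = 0.157, H_out = 5.477 kJ/mol
  T = 328.6 K: K = (2.439, 0.694, 0.284), RR gives ψ = 0.200, H_out = 7.132 kJ/mol
Linear interpolation between T = 326.2 (H_out = 5.477) and T = 328.6 (H_out = 7.132) on hF = 5.76 gives T ≈ 326.6 K, at which ψ = 0.16.

T = 326.6 K, V/F = 0.16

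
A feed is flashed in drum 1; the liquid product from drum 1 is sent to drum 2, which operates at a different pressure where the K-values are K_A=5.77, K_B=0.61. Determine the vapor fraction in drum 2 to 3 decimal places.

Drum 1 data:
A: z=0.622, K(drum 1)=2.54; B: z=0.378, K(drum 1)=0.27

V/F (drum 2) = 0.682

Drum 1:
Material balance + equilibrium reduce to Σ zᵢ(Kᵢ−1)/(1+ψ₁(Kᵢ−1)) = 0.
Check two-phase: ΣzᵢKᵢ = 1.682 > 1 and Σzᵢ/Kᵢ = 1.645 > 1, so g(0) = 0.682 > 0 and g(1) = -0.645 < 0.
Iterate (Newton) starting at ψ₁ = 0.5:
  ψ₁ = 0.500: g = 0.1066, g' = -0.970 → ψ₁ = 0.610
  ψ₁ = 0.610: g = -0.0034, g' = -1.047 → ψ₁ = 0.607
Converged at ψ₁ = 0.607.
Drum-1 compositions:
  A: x = 0.322, y = 0.817
  B: x = 0.678, y = 0.183
Drum-2 feed = drum-1 liquid: z₂ = (0.3216, 0.6784).
Drum 2:
Let ψ₂ = V/F and solve Σ zᵢ(Kᵢ−1)/(1+ψ₂(Kᵢ−1)) = 0.
g(0) = ΣzᵢKᵢ − 1 = 1.269 and g(1) = 1 − Σzᵢ/Kᵢ = -0.168, so a root lies in (0, 1).
Binary case is linear: z₁(K₁−1)(1+ψ₂(K₂−1)) + z₂(K₂−1)(1+ψ₂(K₁−1)) = 0
⇒ ψ₂ = [z₁(K₁−1)+z₂(K₂−1)] / [−(K₁−1)(K₂−1)] = 1.2694/1.8603 = 0.682
  A: x = 0.076, y = 0.436
  B: x = 0.924, y = 0.564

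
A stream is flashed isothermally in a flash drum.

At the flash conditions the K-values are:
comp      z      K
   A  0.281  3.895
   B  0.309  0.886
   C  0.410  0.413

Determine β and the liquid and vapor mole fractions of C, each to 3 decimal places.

Let β = V/F and solve Σ zᵢ(Kᵢ−1)/(1+β(Kᵢ−1)) = 0.
Feasibility: ΣzᵢKᵢ = 1.538, Σzᵢ/Kᵢ = 1.414 — both > 1, two phases present.
Iterate (Newton) starting at β = 0.69:
  β = 0.690: g = -0.1714, g' = -0.666 → β = 0.433
  β = 0.433: g = 0.0015, g' = -0.722 → β = 0.435
Converged at β = 0.435.
Compositions from xᵢ = zᵢ/(1+β(Kᵢ−1)), yᵢ = Kᵢxᵢ:
  A: x = 0.124, y = 0.485
  B: x = 0.325, y = 0.288
  C: x = 0.550, y = 0.227

β = 0.435, x_C = 0.550, y_C = 0.227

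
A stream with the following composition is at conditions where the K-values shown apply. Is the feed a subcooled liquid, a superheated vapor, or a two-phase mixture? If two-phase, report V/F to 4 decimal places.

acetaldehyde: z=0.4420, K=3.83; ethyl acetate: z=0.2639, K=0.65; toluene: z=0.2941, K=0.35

ΣzᵢKᵢ = 1.9673; Σzᵢ/Kᵢ = 1.3617.
Both exceed 1, so a two-phase solution exists.
Newton–Raphson from ψ = 0.5:
  ψ = 0.5000: g = 0.12279, g' = -0.9272 → ψ = 0.6324
  ψ = 0.6324: g = 0.00515, g' = -0.8664 → ψ = 0.6384
Converged at ψ = 0.6384.

two-phase, V/F = 0.6384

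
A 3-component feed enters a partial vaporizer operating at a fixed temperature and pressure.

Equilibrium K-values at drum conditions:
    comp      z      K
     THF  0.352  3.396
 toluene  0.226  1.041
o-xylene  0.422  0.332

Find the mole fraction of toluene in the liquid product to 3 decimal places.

Let ψ = V/F and solve Σ zᵢ(Kᵢ−1)/(1+ψ(Kᵢ−1)) = 0.
Check two-phase: ΣzᵢKᵢ = 1.571 > 1 and Σzᵢ/Kᵢ = 1.592 > 1, so g(0) = 0.571 > 0 and g(1) = -0.592 < 0.
Newton iteration, ψ⁰ = 0.33:
  ψ = 0.330: g = 0.1185, g' = -0.940 → ψ = 0.456
  ψ = 0.456: g = 0.0067, g' = -0.851 → ψ = 0.464
Converged at ψ = 0.464.
Compositions from xᵢ = zᵢ/(1+ψ(Kᵢ−1)), yᵢ = Kᵢxᵢ:
  THF: x = 0.167, y = 0.566
  toluene: x = 0.222, y = 0.231
  o-xylene: x = 0.612, y = 0.203

x_toluene = 0.222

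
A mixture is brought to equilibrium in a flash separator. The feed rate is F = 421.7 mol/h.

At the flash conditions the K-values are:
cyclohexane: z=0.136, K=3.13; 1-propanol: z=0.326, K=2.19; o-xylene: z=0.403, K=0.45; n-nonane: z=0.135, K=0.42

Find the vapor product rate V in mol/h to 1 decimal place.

V = 189.8 mol/h

Let β = V/F and solve Σ zᵢ(Kᵢ−1)/(1+β(Kᵢ−1)) = 0.
Check two-phase: ΣzᵢKᵢ = 1.378 > 1 and Σzᵢ/Kᵢ = 1.409 > 1, so g(0) = 0.378 > 0 and g(1) = -0.409 < 0.
Iterate (Newton) starting at β = 0.5:
  β = 0.500: g = -0.0325, g' = -0.648 → β = 0.450
Converged at β = 0.450.
Then V = β·F = 0.4501·421.7 = 189.8 mol/h and L = F − V = 231.9 mol/h.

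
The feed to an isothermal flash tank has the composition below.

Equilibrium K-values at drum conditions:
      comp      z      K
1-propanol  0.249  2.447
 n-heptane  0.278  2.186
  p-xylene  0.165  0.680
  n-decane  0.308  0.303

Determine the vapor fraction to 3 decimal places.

ψ = 0.533

Newton–Raphson from ψ = 0.58:
  ψ = 0.580: g = -0.0340, g' = -0.738 → ψ = 0.534
  ψ = 0.534: g = -0.0005, g' = -0.717 → ψ = 0.533
Converged at ψ = 0.533.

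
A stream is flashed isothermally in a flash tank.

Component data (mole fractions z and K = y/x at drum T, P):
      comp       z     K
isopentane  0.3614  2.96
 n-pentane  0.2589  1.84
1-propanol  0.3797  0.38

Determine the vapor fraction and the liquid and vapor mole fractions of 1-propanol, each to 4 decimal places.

ψ = 0.7251, x_1-propanol = 0.6898, y_1-propanol = 0.2621

Let ψ = V/F and solve Σ zᵢ(Kᵢ−1)/(1+ψ(Kᵢ−1)) = 0.
Feasibility: ΣzᵢKᵢ = 1.6904, Σzᵢ/Kᵢ = 1.2620 — both > 1, two phases present.
Newton iteration, ψ⁰ = 0.3:
  ψ = 0.3000: g = 0.33056, g' = -0.8874 → ψ = 0.6725
  ψ = 0.6725: g = 0.04077, g' = -0.7623 → ψ = 0.7260
  ψ = 0.7260: g = -0.00068, g' = -0.7897 → ψ = 0.7251
Converged at ψ = 0.7251.
Compositions from xᵢ = zᵢ/(1+ψ(Kᵢ−1)), yᵢ = Kᵢxᵢ:
  isopentane: x = 0.1493, y = 0.4418
  n-pentane: x = 0.1609, y = 0.2960
  1-propanol: x = 0.6898, y = 0.2621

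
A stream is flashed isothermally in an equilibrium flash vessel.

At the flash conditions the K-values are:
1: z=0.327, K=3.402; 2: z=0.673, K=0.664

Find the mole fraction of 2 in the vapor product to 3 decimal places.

y_2 = 0.583

Material balance + equilibrium reduce to Σ zᵢ(Kᵢ−1)/(1+ψ(Kᵢ−1)) = 0.
g(0) = ΣzᵢKᵢ − 1 = 0.559 and g(1) = 1 − Σzᵢ/Kᵢ = -0.110, so a root lies in (0, 1).
Newton iteration, ψ⁰ = 0.5:
  ψ = 0.500: g = 0.0851, g' = -0.499 → ψ = 0.670
  ψ = 0.670: g = 0.0090, g' = -0.403 → ψ = 0.693
Converged at ψ = 0.693.
Compositions from xᵢ = zᵢ/(1+ψ(Kᵢ−1)), yᵢ = Kᵢxᵢ:
  1: x = 0.123, y = 0.417
  2: x = 0.877, y = 0.583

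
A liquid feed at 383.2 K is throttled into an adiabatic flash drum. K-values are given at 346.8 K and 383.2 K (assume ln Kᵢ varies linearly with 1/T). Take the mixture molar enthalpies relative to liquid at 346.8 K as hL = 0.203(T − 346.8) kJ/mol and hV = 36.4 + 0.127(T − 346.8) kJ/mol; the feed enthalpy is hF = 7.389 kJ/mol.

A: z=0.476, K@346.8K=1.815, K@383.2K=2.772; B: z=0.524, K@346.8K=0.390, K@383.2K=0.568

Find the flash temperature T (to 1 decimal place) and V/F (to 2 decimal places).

T = 349.1 K, V/F = 0.19

Adiabatic flash: solve Rachford–Rice at each trial T, then check hF = ψ·hV(T) + (1−ψ)·hL(T).
  T = 346.8 K: K = (1.815, 0.390), RR gives ψ = 0.137, H_out = 5.001 kJ/mol
  T = 383.2 K: K = (2.772, 0.568), RR gives ψ = 0.806, H_out = 34.503 kJ/mol
  T = 365.0 K: K = (2.267, 0.475), RR gives ψ = 0.493, H_out = 20.965 kJ/mol
  T = 355.9 K: K = (2.034, 0.432), RR gives ψ = 0.331, H_out = 13.654 kJ/mol
  T = 351.4 K: K = (1.924, 0.411), RR gives ψ = 0.241, H_out = 9.613 kJ/mol
  T = 349.1 K: K = (1.869, 0.400), RR gives ψ = 0.191, H_out = 7.379 kJ/mol
Linear interpolation between T = 349.1 (H_out = 7.379) and T = 351.4 (H_out = 9.613) on hF = 7.389 gives T ≈ 349.1 K, at which ψ = 0.19.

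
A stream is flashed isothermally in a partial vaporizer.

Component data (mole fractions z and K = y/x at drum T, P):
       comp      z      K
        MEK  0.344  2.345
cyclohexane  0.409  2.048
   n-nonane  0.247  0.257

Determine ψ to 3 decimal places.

ψ = 0.803

Let ψ = V/F and solve Σ zᵢ(Kᵢ−1)/(1+ψ(Kᵢ−1)) = 0.
Feasibility: ΣzᵢKᵢ = 1.708, Σzᵢ/Kᵢ = 1.307 — both > 1, two phases present.
Newton iteration, ψ⁰ = 0.5:
  ψ = 0.500: g = 0.2659, g' = -0.761 → ψ = 0.849
  ψ = 0.849: g = -0.0547, g' = -1.263 → ψ = 0.806
  ψ = 0.806: g = -0.0032, g' = -1.123 → ψ = 0.803
Converged at ψ = 0.803.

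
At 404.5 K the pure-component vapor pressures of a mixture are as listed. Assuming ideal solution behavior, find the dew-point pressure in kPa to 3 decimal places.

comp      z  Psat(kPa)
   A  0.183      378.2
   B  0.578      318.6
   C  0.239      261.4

Pdew = 311.297 kPa

At the dew point ψ → 1, so Σzᵢ/Kᵢ = 1 with Kᵢ = Pᵢˢᵃᵗ/P ⇒ 1/P = Σzᵢ/Pᵢˢᵃᵗ.
1/P = 0.183/378.2 + 0.578/318.6 + 0.239/261.4 = 0.003212 ⇒ P = 311.297 kPa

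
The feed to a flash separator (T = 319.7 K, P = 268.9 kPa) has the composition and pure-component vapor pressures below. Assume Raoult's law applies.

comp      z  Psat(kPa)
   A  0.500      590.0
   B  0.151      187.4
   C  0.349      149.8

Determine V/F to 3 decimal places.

Raoult's law: Kᵢ = Pᵢˢᵃᵗ/P = Pᵢˢᵃᵗ/268.9.
  K_A = 590.0/268.9 = 2.19412, K_B = 187.4/268.9 = 0.69691, K_C = 149.8/268.9 = 0.55708
Rachford–Rice: g(V/F) = Σ zᵢ(Kᵢ−1)/(1+V/F(Kᵢ−1)) = 0.
Check two-phase: ΣzᵢKᵢ = 1.397 > 1 and Σzᵢ/Kᵢ = 1.071 > 1, so g(0) = 0.397 > 0 and g(1) = -0.071 < 0.
Iterate (Newton) starting at V/F = 0.57:
  V/F = 0.570: g = 0.0932, g' = -0.395 → V/F = 0.806
  V/F = 0.806: g = 0.0034, g' = -0.375 → V/F = 0.815
Converged at V/F = 0.815.

V/F = 0.815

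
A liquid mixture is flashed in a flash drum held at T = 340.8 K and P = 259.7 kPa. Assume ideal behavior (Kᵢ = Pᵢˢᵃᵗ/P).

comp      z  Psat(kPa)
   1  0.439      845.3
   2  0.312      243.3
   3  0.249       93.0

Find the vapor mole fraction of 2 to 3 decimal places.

Raoult's law: Kᵢ = Pᵢˢᵃᵗ/P = Pᵢˢᵃᵗ/259.7.
  K_1 = 845.3/259.7 = 3.25491, K_2 = 243.3/259.7 = 0.93685, K_3 = 93.0/259.7 = 0.35811
Iterate (Newton) starting at ψ = 0.5:
  ψ = 0.500: g = 0.2096, g' = -0.717 → ψ = 0.792
  ψ = 0.792: g = 0.0093, g' = -0.714 → ψ = 0.805
Converged at ψ = 0.805.
Compositions from xᵢ = zᵢ/(1+ψ(Kᵢ−1)), yᵢ = Kᵢxᵢ:
  1: x = 0.156, y = 0.507
  2: x = 0.329, y = 0.308
  3: x = 0.515, y = 0.185

y_2 = 0.308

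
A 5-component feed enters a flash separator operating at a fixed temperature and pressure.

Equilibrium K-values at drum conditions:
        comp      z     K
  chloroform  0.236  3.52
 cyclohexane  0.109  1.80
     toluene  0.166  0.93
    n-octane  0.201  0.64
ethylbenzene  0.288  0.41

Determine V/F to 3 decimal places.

V/F = 0.472

Material balance + equilibrium reduce to Σ zᵢ(Kᵢ−1)/(1+V/F(Kᵢ−1)) = 0.
g(0) = ΣzᵢKᵢ − 1 = 0.428 and g(1) = 1 − Σzᵢ/Kᵢ = -0.323, so a root lies in (0, 1).
Newton–Raphson from V/F = 0.31:
  V/F = 0.310: g = 0.1025, g' = -0.701 → V/F = 0.456
  V/F = 0.456: g = 0.0095, g' = -0.588 → V/F = 0.472
Converged at V/F = 0.472.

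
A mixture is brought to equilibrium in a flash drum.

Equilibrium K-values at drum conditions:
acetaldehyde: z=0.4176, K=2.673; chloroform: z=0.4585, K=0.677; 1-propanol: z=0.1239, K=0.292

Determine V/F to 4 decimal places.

V/F = 0.6225

Material balance + equilibrium reduce to Σ zᵢ(Kᵢ−1)/(1+V/F(Kᵢ−1)) = 0.
g(0) = ΣzᵢKᵢ − 1 = 0.4628 and g(1) = 1 − Σzᵢ/Kᵢ = -0.2578, so a root lies in (0, 1).
Newton iteration, V/F⁰ = 0.4:
  V/F = 0.4000: g = 0.12610, g' = -0.6035 → V/F = 0.6090
  V/F = 0.6090: g = 0.00750, g' = -0.5528 → V/F = 0.6225
Converged at V/F = 0.6225.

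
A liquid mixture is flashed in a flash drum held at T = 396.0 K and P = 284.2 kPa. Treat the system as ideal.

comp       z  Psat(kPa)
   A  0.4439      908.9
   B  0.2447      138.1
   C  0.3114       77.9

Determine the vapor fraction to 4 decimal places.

ψ = 0.4413

Raoult's law: Kᵢ = Pᵢˢᵃᵗ/P = Pᵢˢᵃᵗ/284.2.
  K_A = 908.9/284.2 = 3.198100, K_B = 138.1/284.2 = 0.485925, K_C = 77.9/284.2 = 0.274103
Let ψ = V/F and solve Σ zᵢ(Kᵢ−1)/(1+ψ(Kᵢ−1)) = 0.
Feasibility: ΣzᵢKᵢ = 1.6239, Σzᵢ/Kᵢ = 1.7784 — both > 1, two phases present.
Newton–Raphson from ψ = 0.5:
  ψ = 0.5000: g = -0.05930, g' = -1.0082 → ψ = 0.4412
  ψ = 0.4412: g = 0.00012, g' = -1.0161 → ψ = 0.4413
Converged at ψ = 0.4413.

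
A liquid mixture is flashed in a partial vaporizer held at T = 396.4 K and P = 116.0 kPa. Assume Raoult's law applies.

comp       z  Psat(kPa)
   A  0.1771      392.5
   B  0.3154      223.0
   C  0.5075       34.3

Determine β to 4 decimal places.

Raoult's law: Kᵢ = Pᵢˢᵃᵗ/P = Pᵢˢᵃᵗ/116.0.
  K_A = 392.5/116.0 = 3.383621, K_B = 223.0/116.0 = 1.922414, K_C = 34.3/116.0 = 0.295690
Newton–Raphson from β = 0.54:
  β = 0.5400: g = -0.19805, g' = -0.9675 → β = 0.3353
  β = 0.3353: g = -0.01112, g' = -0.8988 → β = 0.3229
  β = 0.3229: g = 0.00002, g' = -0.9024 → β = 0.3230
Converged at β = 0.3230.

β = 0.3230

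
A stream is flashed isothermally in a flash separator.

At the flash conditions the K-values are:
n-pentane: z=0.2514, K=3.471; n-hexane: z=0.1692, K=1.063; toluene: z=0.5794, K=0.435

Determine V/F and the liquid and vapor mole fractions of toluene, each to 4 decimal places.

Iterate (Newton) starting at V/F = 0.5:
  V/F = 0.5000: g = -0.16803, g' = -0.6671 → V/F = 0.2481
  V/F = 0.2481: g = 0.01488, g' = -0.8408 → V/F = 0.2658
  V/F = 0.2658: g = 0.00022, g' = -0.8160 → V/F = 0.2661
Converged at V/F = 0.2661.
Compositions from xᵢ = zᵢ/(1+V/F(Kᵢ−1)), yᵢ = Kᵢxᵢ:
  n-pentane: x = 0.1517, y = 0.5265
  n-hexane: x = 0.1664, y = 0.1769
  toluene: x = 0.6819, y = 0.2966

V/F = 0.2661, x_toluene = 0.6819, y_toluene = 0.2966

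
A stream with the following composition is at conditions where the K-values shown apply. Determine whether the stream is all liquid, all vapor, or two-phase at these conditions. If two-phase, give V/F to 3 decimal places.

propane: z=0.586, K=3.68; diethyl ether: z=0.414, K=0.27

ΣzᵢKᵢ = 2.268; Σzᵢ/Kᵢ = 1.693.
Both exceed 1, so a two-phase solution exists.
Binary case is linear: z₁(K₁−1)(1+ψ(K₂−1)) + z₂(K₂−1)(1+ψ(K₁−1)) = 0
⇒ ψ = [z₁(K₁−1)+z₂(K₂−1)] / [−(K₁−1)(K₂−1)] = 1.2683/1.9564 = 0.648

two-phase, V/F = 0.648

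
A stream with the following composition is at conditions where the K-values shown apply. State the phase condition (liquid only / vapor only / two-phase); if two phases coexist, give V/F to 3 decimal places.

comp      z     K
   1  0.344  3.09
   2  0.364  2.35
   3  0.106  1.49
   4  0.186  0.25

ΣzᵢKᵢ = 2.123; Σzᵢ/Kᵢ = 1.081.
Both exceed 1, so a two-phase solution exists.
Material balance + equilibrium reduce to Σ zᵢ(Kᵢ−1)/(1+ψ(Kᵢ−1)) = 0.
Iterate (Newton) starting at ψ = 0.5:
  ψ = 0.500: g = 0.4635, g' = -0.880 → ψ = 1.000
  ψ = 1.000: g = -0.0814, g' = -1.963 → ψ = 0.959
  ψ = 0.959: g = -0.0074, g' = -1.629 → ψ = 0.954
Converged at ψ = 0.954.

two-phase, V/F = 0.954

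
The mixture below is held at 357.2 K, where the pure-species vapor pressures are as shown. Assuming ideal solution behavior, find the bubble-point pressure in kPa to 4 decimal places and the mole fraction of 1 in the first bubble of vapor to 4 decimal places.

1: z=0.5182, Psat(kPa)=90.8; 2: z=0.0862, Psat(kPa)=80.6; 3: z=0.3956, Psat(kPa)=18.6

Pbub = 61.3584 kPa, y_1 = 0.7668

At the bubble point ψ → 0, so ΣzᵢKᵢ = 1 with Kᵢ = Pᵢˢᵃᵗ/P ⇒ P = ΣzᵢPᵢˢᵃᵗ.
P = 0.5182·90.8 + 0.0862·80.6 + 0.3956·18.6 = 61.3584 kPa
yᵢ = zᵢPᵢˢᵃᵗ/P ⇒ y_1 = 0.5182·90.8/61.3584 = 0.7668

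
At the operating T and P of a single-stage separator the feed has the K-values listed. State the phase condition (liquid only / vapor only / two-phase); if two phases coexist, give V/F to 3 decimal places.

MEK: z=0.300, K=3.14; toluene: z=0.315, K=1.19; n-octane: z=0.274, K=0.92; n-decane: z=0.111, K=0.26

ΣzᵢKᵢ = 1.598; Σzᵢ/Kᵢ = 1.085.
Both exceed 1, so a two-phase solution exists.
Rachford–Rice: g(ψ) = Σ zᵢ(Kᵢ−1)/(1+ψ(Kᵢ−1)) = 0.
Iterate (Newton) starting at ψ = 0.51:
  ψ = 0.510: g = 0.2068, g' = -0.482 → ψ = 0.939
  ψ = 0.939: g = -0.0285, g' = -0.814 → ψ = 0.904
  ψ = 0.904: g = -0.0017, g' = -0.724 → ψ = 0.901
Converged at ψ = 0.901.

two-phase, V/F = 0.901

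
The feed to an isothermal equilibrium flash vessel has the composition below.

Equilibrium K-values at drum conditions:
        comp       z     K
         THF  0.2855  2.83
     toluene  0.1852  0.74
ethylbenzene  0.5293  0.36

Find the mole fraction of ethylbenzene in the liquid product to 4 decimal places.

x_ethylbenzene = 0.5786

Let ψ = V/F and solve Σ zᵢ(Kᵢ−1)/(1+ψ(Kᵢ−1)) = 0.
Check two-phase: ΣzᵢKᵢ = 1.1356 > 1 and Σzᵢ/Kᵢ = 1.8214 > 1, so g(0) = 0.1356 > 0 and g(1) = -0.8214 < 0.
Newton–Raphson from ψ = 0.5:
  ψ = 0.5000: g = -0.28068, g' = -0.7461 → ψ = 0.1238
  ψ = 0.1238: g = 0.00830, g' = -0.9046 → ψ = 0.1330
  ψ = 0.1330: g = 0.00006, g' = -0.8909 → ψ = 0.1331
Converged at ψ = 0.1331.
Compositions from xᵢ = zᵢ/(1+ψ(Kᵢ−1)), yᵢ = Kᵢxᵢ:
  THF: x = 0.2296, y = 0.6498
  toluene: x = 0.1918, y = 0.1420
  ethylbenzene: x = 0.5786, y = 0.2083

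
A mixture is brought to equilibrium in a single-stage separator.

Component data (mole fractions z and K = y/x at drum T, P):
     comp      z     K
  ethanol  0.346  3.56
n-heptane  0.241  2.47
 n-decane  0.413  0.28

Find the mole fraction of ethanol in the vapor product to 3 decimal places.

y_ethanol = 0.480

Newton–Raphson from ψ = 0.6:
  ψ = 0.600: g = 0.0140, g' = -1.163 → ψ = 0.612
Converged at ψ = 0.612.
Compositions from xᵢ = zᵢ/(1+ψ(Kᵢ−1)), yᵢ = Kᵢxᵢ:
  ethanol: x = 0.135, y = 0.480
  n-heptane: x = 0.127, y = 0.313
  n-decane: x = 0.738, y = 0.207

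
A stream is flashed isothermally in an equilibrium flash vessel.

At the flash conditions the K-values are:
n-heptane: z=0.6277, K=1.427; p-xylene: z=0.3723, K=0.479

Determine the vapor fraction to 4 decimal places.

ψ = 0.3329

Binary case is linear: z₁(K₁−1)(1+ψ(K₂−1)) + z₂(K₂−1)(1+ψ(K₁−1)) = 0
⇒ ψ = [z₁(K₁−1)+z₂(K₂−1)] / [−(K₁−1)(K₂−1)] = 0.07406/0.22247 = 0.3329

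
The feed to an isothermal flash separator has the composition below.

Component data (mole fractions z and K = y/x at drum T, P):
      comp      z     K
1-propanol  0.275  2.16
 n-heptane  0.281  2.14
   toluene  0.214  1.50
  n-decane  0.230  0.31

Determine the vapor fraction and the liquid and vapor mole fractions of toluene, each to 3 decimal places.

Newton–Raphson from ψ = 0.5:
  ψ = 0.500: g = 0.2492, g' = -0.586 → ψ = 0.925
  ψ = 0.925: g = -0.0562, g' = -1.036 → ψ = 0.871
  ψ = 0.871: g = -0.0039, g' = -0.898 → ψ = 0.867
Converged at ψ = 0.867.
Compositions from xᵢ = zᵢ/(1+ψ(Kᵢ−1)), yᵢ = Kᵢxᵢ:
  1-propanol: x = 0.137, y = 0.296
  n-heptane: x = 0.141, y = 0.302
  toluene: x = 0.149, y = 0.224
  n-decane: x = 0.572, y = 0.177

ψ = 0.867, x_toluene = 0.149, y_toluene = 0.224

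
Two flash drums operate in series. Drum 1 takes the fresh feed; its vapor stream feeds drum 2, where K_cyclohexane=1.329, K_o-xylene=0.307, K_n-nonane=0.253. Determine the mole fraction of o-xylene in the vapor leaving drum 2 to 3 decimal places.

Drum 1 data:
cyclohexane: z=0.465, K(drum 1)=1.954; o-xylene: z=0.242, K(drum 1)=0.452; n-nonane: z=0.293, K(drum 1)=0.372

Drum 1:
Let ψ₁ = V/F and solve Σ zᵢ(Kᵢ−1)/(1+ψ₁(Kᵢ−1)) = 0.
Feasibility: ΣzᵢKᵢ = 1.127, Σzᵢ/Kᵢ = 1.561 — both > 1, two phases present.
Newton–Raphson from ψ₁ = 0.5:
  ψ₁ = 0.500: g = -0.1505, g' = -0.577 → ψ₁ = 0.239
  ψ₁ = 0.239: g = -0.0080, g' = -0.537 → ψ₁ = 0.224
Converged at ψ₁ = 0.224.
Drum-1 compositions:
  cyclohexane: x = 0.383, y = 0.748
  o-xylene: x = 0.276, y = 0.125
  n-nonane: x = 0.341, y = 0.127
Drum-2 feed = drum-1 vapor: z₂ = (0.7484, 0.1247, 0.1269).
Drum 2:
Material balance + equilibrium reduce to Σ zᵢ(Kᵢ−1)/(1+ψ₂(Kᵢ−1)) = 0.
g(0) = ΣzᵢKᵢ − 1 = 0.065 and g(1) = 1 − Σzᵢ/Kᵢ = -0.471, so a root lies in (0, 1).
Newton iteration, ψ₂⁰ = 0.48:
  ψ₂ = 0.480: g = -0.0646, g' = -0.367 → ψ₂ = 0.304
  ψ₂ = 0.304: g = -0.0083, g' = -0.282 → ψ₂ = 0.275
  ψ₂ = 0.275: g = -0.0001, g' = -0.272 → ψ₂ = 0.274
Converged at ψ₂ = 0.274.
  cyclohexane: x = 0.687, y = 0.912
  o-xylene: x = 0.154, y = 0.047
  n-nonane: x = 0.160, y = 0.040

y_o-xylene (drum 2) = 0.047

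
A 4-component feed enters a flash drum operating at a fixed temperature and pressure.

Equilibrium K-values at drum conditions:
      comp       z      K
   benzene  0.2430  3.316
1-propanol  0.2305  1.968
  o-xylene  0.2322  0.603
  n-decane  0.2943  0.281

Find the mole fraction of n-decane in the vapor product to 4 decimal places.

Material balance + equilibrium reduce to Σ zᵢ(Kᵢ−1)/(1+ψ(Kᵢ−1)) = 0.
g(0) = ΣzᵢKᵢ − 1 = 0.4821 and g(1) = 1 − Σzᵢ/Kᵢ = -0.6228, so a root lies in (0, 1).
Newton iteration, ψ⁰ = 0.5:
  ψ = 0.5000: g = -0.03424, g' = -0.8058 → ψ = 0.4575
  ψ = 0.4575: g = -0.00008, g' = -0.8035 → ψ = 0.4574
Converged at ψ = 0.4574.
Compositions from xᵢ = zᵢ/(1+ψ(Kᵢ−1)), yᵢ = Kᵢxᵢ:
  benzene: x = 0.1180, y = 0.3913
  1-propanol: x = 0.1598, y = 0.3144
  o-xylene: x = 0.2837, y = 0.1711
  n-decane: x = 0.4385, y = 0.1232

y_n-decane = 0.1232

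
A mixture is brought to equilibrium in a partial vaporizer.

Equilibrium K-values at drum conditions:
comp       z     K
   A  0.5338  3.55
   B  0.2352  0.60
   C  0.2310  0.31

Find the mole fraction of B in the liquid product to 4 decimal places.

Material balance + equilibrium reduce to Σ zᵢ(Kᵢ−1)/(1+V/F(Kᵢ−1)) = 0.
Check two-phase: ΣzᵢKᵢ = 2.1077 > 1 and Σzᵢ/Kᵢ = 1.2875 > 1, so g(0) = 1.1077 > 0 and g(1) = -0.2875 < 0.
Newton iteration, V/F⁰ = 0.66:
  V/F = 0.6600: g = 0.08684, g' = -0.9225 → V/F = 0.7541
  V/F = 0.7541: g = -0.00135, g' = -0.9615 → V/F = 0.7527
Converged at V/F = 0.7527.
Compositions from xᵢ = zᵢ/(1+V/F(Kᵢ−1)), yᵢ = Kᵢxᵢ:
  A: x = 0.1828, y = 0.6491
  B: x = 0.3365, y = 0.2019
  C: x = 0.4806, y = 0.1490

x_B = 0.3365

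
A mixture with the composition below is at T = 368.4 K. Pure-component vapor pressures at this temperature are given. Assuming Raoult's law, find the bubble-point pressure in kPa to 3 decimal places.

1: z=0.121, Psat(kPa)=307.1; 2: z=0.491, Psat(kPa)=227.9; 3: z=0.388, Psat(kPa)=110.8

Pbub = 192.048 kPa

At the bubble point ψ → 0, so ΣzᵢKᵢ = 1 with Kᵢ = Pᵢˢᵃᵗ/P ⇒ P = ΣzᵢPᵢˢᵃᵗ.
P = 0.121·307.1 + 0.491·227.9 + 0.388·110.8 = 192.048 kPa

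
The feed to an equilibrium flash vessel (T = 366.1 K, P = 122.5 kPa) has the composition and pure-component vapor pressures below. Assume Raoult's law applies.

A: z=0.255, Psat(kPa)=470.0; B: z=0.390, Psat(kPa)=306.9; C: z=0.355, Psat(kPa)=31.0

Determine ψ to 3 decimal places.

ψ = 0.679

Raoult's law: Kᵢ = Pᵢˢᵃᵗ/P = Pᵢˢᵃᵗ/122.5.
  K_A = 470.0/122.5 = 3.83673, K_B = 306.9/122.5 = 2.50531, K_C = 31.0/122.5 = 0.25306
Newton–Raphson from ψ = 0.5:
  ψ = 0.500: g = 0.2108, g' = -1.143 → ψ = 0.684
  ψ = 0.684: g = -0.0075, g' = -1.281 → ψ = 0.679
Converged at ψ = 0.679.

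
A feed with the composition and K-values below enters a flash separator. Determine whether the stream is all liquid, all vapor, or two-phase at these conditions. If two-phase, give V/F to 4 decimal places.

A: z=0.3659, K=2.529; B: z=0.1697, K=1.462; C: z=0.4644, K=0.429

two-phase, V/F = 0.5162

ΣzᵢKᵢ = 1.3727; Σzᵢ/Kᵢ = 1.3433.
Both exceed 1, so a two-phase solution exists.
Iterate (Newton) starting at ψ = 0.5:
  ψ = 0.5000: g = 0.00962, g' = -0.5952 → ψ = 0.5162
Converged at ψ = 0.5162.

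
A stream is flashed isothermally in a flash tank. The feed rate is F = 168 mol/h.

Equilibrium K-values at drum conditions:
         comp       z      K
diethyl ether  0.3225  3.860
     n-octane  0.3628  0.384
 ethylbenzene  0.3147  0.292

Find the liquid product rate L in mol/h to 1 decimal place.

Let ψ = V/F and solve Σ zᵢ(Kᵢ−1)/(1+ψ(Kᵢ−1)) = 0.
Feasibility: ΣzᵢKᵢ = 1.4761, Σzᵢ/Kᵢ = 2.1061 — both > 1, two phases present.
Newton iteration, ψ⁰ = 0.43:
  ψ = 0.4300: g = -0.21069, g' = -1.1114 → ψ = 0.2404
  ψ = 0.2404: g = 0.01570, g' = -1.3450 → ψ = 0.2521
  ψ = 0.2521: g = 0.00016, g' = -1.3173 → ψ = 0.2522
Converged at ψ = 0.2522.
Then V = ψ·F = 0.2522·168 = 42.4 mol/h and L = F − V = 125.6 mol/h.

L = 125.6 mol/h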